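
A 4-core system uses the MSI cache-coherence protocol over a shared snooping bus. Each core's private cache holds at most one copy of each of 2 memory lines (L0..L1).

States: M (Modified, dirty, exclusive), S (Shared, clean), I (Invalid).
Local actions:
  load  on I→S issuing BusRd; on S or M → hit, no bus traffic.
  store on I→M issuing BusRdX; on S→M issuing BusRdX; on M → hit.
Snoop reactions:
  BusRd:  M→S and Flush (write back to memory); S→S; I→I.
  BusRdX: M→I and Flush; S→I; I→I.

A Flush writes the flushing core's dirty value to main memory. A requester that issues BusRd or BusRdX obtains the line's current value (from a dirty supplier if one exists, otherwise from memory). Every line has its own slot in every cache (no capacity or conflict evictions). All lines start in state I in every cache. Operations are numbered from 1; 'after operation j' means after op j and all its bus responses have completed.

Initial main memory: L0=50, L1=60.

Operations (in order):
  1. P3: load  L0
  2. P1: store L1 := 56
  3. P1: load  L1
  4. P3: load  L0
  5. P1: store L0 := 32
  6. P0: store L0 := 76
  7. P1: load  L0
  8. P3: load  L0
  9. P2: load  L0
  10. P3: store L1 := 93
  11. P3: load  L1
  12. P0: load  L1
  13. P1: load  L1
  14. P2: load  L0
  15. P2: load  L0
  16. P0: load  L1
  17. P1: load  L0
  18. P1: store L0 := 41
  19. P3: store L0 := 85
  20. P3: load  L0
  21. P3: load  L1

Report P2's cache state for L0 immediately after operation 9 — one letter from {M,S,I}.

  op1 P3: load  L0 → I/I/I/S on L0; bus BusRd; mem=50
  op2 P1: store L1 := 56 → I/M/I/I on L1; bus BusRdX; mem=60
  op3 P1: load  L1 → I/M/I/I on L1; bus (none); mem=60
  op4 P3: load  L0 → I/I/I/S on L0; bus (none); mem=50
  op5 P1: store L0 := 32 → I/M/I/I on L0; bus BusRdX; mem=50
  op6 P0: store L0 := 76 → M/I/I/I on L0; bus BusRdX Flush; mem=32
  op7 P1: load  L0 → S/S/I/I on L0; bus BusRd Flush; mem=76
  op8 P3: load  L0 → S/S/I/S on L0; bus BusRd; mem=76
  op9 P2: load  L0 → S/S/S/S on L0; bus BusRd; mem=76
  op10 P3: store L1 := 93 → I/I/I/M on L1; bus BusRdX Flush; mem=56
  op11 P3: load  L1 → I/I/I/M on L1; bus (none); mem=56
  op12 P0: load  L1 → S/I/I/S on L1; bus BusRd Flush; mem=93
  op13 P1: load  L1 → S/S/I/S on L1; bus BusRd; mem=93
  op14 P2: load  L0 → S/S/S/S on L0; bus (none); mem=76
  op15 P2: load  L0 → S/S/S/S on L0; bus (none); mem=76
  op16 P0: load  L1 → S/S/I/S on L1; bus (none); mem=93
  op17 P1: load  L0 → S/S/S/S on L0; bus (none); mem=76
  op18 P1: store L0 := 41 → I/M/I/I on L0; bus BusRdX; mem=76
  op19 P3: store L0 := 85 → I/I/I/M on L0; bus BusRdX Flush; mem=41
  op20 P3: load  L0 → I/I/I/M on L0; bus (none); mem=41
  op21 P3: load  L1 → S/S/I/S on L1; bus (none); mem=93

state = S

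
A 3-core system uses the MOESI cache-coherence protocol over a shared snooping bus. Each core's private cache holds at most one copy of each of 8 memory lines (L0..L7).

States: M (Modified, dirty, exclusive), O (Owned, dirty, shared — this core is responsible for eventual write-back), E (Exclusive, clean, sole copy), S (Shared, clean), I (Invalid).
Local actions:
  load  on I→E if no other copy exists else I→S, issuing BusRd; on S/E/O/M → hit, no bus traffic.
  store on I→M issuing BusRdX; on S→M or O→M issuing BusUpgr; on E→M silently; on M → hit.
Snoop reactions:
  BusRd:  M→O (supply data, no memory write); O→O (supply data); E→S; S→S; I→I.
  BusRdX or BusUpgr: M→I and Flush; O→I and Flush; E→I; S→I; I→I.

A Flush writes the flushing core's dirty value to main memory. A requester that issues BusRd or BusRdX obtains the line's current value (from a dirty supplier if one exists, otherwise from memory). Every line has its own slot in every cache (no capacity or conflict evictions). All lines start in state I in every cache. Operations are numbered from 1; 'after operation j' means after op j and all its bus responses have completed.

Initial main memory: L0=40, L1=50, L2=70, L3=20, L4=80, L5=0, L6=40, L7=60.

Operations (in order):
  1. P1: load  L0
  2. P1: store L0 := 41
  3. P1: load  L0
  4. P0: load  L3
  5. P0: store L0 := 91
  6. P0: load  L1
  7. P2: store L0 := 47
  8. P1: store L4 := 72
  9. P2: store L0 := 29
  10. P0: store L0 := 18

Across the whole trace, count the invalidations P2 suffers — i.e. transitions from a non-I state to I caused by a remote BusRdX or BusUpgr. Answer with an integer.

invalidations = 1

  op1 P1: load  L0 → I/E/I on L0; bus BusRd; mem=40
  op2 P1: store L0 := 41 → I/M/I on L0; bus (none); mem=40
  op3 P1: load  L0 → I/M/I on L0; bus (none); mem=40
  op4 P0: load  L3 → E/I/I on L3; bus BusRd; mem=20
  op5 P0: store L0 := 91 → M/I/I on L0; bus BusRdX Flush; mem=41
  op6 P0: load  L1 → E/I/I on L1; bus BusRd; mem=50
  op7 P2: store L0 := 47 → I/I/M on L0; bus BusRdX Flush; mem=91
  op8 P1: store L4 := 72 → I/M/I on L4; bus BusRdX; mem=80
  op9 P2: store L0 := 29 → I/I/M on L0; bus (none); mem=91
  op10 P0: store L0 := 18 → M/I/I on L0; bus BusRdX Flush; mem=29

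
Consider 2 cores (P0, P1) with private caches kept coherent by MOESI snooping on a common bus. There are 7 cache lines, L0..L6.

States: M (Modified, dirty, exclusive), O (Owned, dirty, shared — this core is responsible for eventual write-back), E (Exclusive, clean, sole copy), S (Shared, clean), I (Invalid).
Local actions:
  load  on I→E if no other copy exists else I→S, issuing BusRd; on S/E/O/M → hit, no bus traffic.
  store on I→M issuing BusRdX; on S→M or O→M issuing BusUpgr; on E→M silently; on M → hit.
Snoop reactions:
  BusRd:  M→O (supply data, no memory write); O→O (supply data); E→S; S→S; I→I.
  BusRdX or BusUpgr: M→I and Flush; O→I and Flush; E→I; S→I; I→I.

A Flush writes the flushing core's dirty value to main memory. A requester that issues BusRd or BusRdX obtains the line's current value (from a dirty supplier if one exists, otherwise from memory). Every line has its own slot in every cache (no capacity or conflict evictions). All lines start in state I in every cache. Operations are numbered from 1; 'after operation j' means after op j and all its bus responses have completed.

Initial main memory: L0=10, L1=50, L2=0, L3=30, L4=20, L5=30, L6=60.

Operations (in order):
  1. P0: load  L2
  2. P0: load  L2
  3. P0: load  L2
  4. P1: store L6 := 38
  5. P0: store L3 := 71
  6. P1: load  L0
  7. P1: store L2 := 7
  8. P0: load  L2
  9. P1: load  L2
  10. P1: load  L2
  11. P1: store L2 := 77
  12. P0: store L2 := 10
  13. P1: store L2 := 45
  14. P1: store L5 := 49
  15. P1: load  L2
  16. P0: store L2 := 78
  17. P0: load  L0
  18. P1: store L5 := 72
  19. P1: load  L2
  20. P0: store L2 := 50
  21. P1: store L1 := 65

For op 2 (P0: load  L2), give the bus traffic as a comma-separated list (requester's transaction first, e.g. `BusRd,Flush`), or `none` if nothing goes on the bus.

bus = none

1. P0: load  L2  bus=[BusRd]  L2: P0=E P1=I  mem[L2]=0
2. P0: load  L2  bus=[-]  L2: P0=E P1=I  mem[L2]=0
3. P0: load  L2  bus=[-]  L2: P0=E P1=I  mem[L2]=0
4. P1: store L6 := 38  bus=[BusRdX]  L6: P0=I P1=M  mem[L6]=60
5. P0: store L3 := 71  bus=[BusRdX]  L3: P0=M P1=I  mem[L3]=30
6. P1: load  L0  bus=[BusRd]  L0: P0=I P1=E  mem[L0]=10
7. P1: store L2 := 7  bus=[BusRdX]  L2: P0=I P1=M  mem[L2]=0
8. P0: load  L2  bus=[BusRd]  L2: P0=S P1=O  mem[L2]=0
9. P1: load  L2  bus=[-]  L2: P0=S P1=O  mem[L2]=0
10. P1: load  L2  bus=[-]  L2: P0=S P1=O  mem[L2]=0
11. P1: store L2 := 77  bus=[BusUpgr]  L2: P0=I P1=M  mem[L2]=0
12. P0: store L2 := 10  bus=[BusRdX,Flush]  L2: P0=M P1=I  mem[L2]=77
13. P1: store L2 := 45  bus=[BusRdX,Flush]  L2: P0=I P1=M  mem[L2]=10
14. P1: store L5 := 49  bus=[BusRdX]  L5: P0=I P1=M  mem[L5]=30
15. P1: load  L2  bus=[-]  L2: P0=I P1=M  mem[L2]=10
16. P0: store L2 := 78  bus=[BusRdX,Flush]  L2: P0=M P1=I  mem[L2]=45
17. P0: load  L0  bus=[BusRd]  L0: P0=S P1=S  mem[L0]=10
18. P1: store L5 := 72  bus=[-]  L5: P0=I P1=M  mem[L5]=30
19. P1: load  L2  bus=[BusRd]  L2: P0=O P1=S  mem[L2]=45
20. P0: store L2 := 50  bus=[BusUpgr]  L2: P0=M P1=I  mem[L2]=45
21. P1: store L1 := 65  bus=[BusRdX]  L1: P0=I P1=M  mem[L1]=50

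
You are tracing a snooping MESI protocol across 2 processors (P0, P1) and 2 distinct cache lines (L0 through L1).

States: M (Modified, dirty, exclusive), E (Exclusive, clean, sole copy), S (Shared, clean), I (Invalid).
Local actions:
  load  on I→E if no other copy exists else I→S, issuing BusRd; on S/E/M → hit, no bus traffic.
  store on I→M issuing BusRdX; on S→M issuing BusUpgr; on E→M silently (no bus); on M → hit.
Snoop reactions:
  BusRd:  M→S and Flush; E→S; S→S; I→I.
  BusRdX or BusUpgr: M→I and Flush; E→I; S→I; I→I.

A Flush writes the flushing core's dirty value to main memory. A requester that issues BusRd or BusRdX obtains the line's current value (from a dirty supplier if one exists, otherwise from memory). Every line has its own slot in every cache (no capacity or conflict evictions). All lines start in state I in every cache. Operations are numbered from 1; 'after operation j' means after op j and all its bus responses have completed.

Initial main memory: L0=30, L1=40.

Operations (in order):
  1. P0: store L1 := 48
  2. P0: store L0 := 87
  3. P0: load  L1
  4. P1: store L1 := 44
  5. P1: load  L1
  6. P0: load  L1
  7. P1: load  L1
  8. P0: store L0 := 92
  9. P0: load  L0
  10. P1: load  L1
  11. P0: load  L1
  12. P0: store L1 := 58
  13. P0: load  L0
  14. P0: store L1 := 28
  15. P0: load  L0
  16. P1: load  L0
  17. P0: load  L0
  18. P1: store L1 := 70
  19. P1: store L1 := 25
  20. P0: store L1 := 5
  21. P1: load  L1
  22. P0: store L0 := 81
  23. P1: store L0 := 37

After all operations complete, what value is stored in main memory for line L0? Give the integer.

1. P0: store L1 := 48  bus=[BusRdX]  L1: P0=M P1=I  mem[L1]=40
2. P0: store L0 := 87  bus=[BusRdX]  L0: P0=M P1=I  mem[L0]=30
3. P0: load  L1  bus=[-]  L1: P0=M P1=I  mem[L1]=40
4. P1: store L1 := 44  bus=[BusRdX,Flush]  L1: P0=I P1=M  mem[L1]=48
5. P1: load  L1  bus=[-]  L1: P0=I P1=M  mem[L1]=48
6. P0: load  L1  bus=[BusRd,Flush]  L1: P0=S P1=S  mem[L1]=44
7. P1: load  L1  bus=[-]  L1: P0=S P1=S  mem[L1]=44
8. P0: store L0 := 92  bus=[-]  L0: P0=M P1=I  mem[L0]=30
9. P0: load  L0  bus=[-]  L0: P0=M P1=I  mem[L0]=30
10. P1: load  L1  bus=[-]  L1: P0=S P1=S  mem[L1]=44
11. P0: load  L1  bus=[-]  L1: P0=S P1=S  mem[L1]=44
12. P0: store L1 := 58  bus=[BusUpgr]  L1: P0=M P1=I  mem[L1]=44
13. P0: load  L0  bus=[-]  L0: P0=M P1=I  mem[L0]=30
14. P0: store L1 := 28  bus=[-]  L1: P0=M P1=I  mem[L1]=44
15. P0: load  L0  bus=[-]  L0: P0=M P1=I  mem[L0]=30
16. P1: load  L0  bus=[BusRd,Flush]  L0: P0=S P1=S  mem[L0]=92
17. P0: load  L0  bus=[-]  L0: P0=S P1=S  mem[L0]=92
18. P1: store L1 := 70  bus=[BusRdX,Flush]  L1: P0=I P1=M  mem[L1]=28
19. P1: store L1 := 25  bus=[-]  L1: P0=I P1=M  mem[L1]=28
20. P0: store L1 := 5  bus=[BusRdX,Flush]  L1: P0=M P1=I  mem[L1]=25
21. P1: load  L1  bus=[BusRd,Flush]  L1: P0=S P1=S  mem[L1]=5
22. P0: store L0 := 81  bus=[BusUpgr]  L0: P0=M P1=I  mem[L0]=92
23. P1: store L0 := 37  bus=[BusRdX,Flush]  L0: P0=I P1=M  mem[L0]=81

memory[L0] = 81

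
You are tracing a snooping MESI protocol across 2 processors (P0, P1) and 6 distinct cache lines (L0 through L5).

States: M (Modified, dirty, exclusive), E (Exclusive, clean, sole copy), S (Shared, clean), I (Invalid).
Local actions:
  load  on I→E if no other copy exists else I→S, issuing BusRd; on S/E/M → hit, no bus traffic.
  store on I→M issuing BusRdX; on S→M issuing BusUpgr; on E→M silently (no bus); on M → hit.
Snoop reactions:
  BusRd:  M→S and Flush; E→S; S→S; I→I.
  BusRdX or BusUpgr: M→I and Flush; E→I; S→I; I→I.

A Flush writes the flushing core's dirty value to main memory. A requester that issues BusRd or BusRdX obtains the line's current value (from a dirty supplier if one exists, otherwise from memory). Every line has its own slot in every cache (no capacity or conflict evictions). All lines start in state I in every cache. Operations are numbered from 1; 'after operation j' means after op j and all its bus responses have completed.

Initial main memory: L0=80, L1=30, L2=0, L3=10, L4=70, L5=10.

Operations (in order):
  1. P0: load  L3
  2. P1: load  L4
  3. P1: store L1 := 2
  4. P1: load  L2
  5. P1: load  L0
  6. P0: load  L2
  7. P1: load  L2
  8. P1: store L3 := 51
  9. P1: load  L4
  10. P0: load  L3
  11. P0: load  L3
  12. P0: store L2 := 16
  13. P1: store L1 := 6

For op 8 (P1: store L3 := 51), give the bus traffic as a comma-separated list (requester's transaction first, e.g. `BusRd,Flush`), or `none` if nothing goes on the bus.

step 1: P0: load  L3  ⟶  EI  (L3)  txn=BusRd  M[L3]=10
step 2: P1: load  L4  ⟶  IE  (L4)  txn=BusRd  M[L4]=70
step 3: P1: store L1 := 2  ⟶  IM  (L1)  txn=BusRdX  M[L1]=30
step 4: P1: load  L2  ⟶  IE  (L2)  txn=BusRd  M[L2]=0
step 5: P1: load  L0  ⟶  IE  (L0)  txn=BusRd  M[L0]=80
step 6: P0: load  L2  ⟶  SS  (L2)  txn=BusRd  M[L2]=0
step 7: P1: load  L2  ⟶  SS  (L2)  txn=∅  M[L2]=0
step 8: P1: store L3 := 51  ⟶  IM  (L3)  txn=BusRdX  M[L3]=10
step 9: P1: load  L4  ⟶  IE  (L4)  txn=∅  M[L4]=70
step 10: P0: load  L3  ⟶  SS  (L3)  txn=BusRd+Flush  M[L3]=51
step 11: P0: load  L3  ⟶  SS  (L3)  txn=∅  M[L3]=51
step 12: P0: store L2 := 16  ⟶  MI  (L2)  txn=BusUpgr  M[L2]=0
step 13: P1: store L1 := 6  ⟶  IM  (L1)  txn=∅  M[L1]=30

bus = BusRdX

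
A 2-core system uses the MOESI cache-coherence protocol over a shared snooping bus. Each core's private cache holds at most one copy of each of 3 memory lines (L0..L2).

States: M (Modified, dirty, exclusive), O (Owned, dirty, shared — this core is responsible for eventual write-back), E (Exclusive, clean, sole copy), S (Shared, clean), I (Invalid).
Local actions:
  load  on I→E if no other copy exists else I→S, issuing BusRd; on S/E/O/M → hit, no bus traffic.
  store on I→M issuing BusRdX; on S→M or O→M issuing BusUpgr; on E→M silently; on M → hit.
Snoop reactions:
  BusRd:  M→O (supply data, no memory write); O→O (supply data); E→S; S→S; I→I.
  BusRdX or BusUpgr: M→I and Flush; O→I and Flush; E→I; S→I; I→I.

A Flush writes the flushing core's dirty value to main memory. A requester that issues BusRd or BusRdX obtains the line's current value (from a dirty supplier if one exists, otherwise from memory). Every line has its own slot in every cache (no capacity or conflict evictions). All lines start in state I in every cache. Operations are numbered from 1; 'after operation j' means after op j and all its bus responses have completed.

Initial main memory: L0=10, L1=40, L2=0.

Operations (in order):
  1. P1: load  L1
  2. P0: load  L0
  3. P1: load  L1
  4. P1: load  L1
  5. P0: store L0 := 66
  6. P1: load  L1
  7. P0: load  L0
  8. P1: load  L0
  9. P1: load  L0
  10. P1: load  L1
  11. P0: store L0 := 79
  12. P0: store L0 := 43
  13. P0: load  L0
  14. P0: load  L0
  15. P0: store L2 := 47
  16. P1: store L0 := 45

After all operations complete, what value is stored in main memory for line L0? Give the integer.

1. P1: load  L1  bus=[BusRd]  L1: P0=I P1=E  mem[L1]=40
2. P0: load  L0  bus=[BusRd]  L0: P0=E P1=I  mem[L0]=10
3. P1: load  L1  bus=[-]  L1: P0=I P1=E  mem[L1]=40
4. P1: load  L1  bus=[-]  L1: P0=I P1=E  mem[L1]=40
5. P0: store L0 := 66  bus=[-]  L0: P0=M P1=I  mem[L0]=10
6. P1: load  L1  bus=[-]  L1: P0=I P1=E  mem[L1]=40
7. P0: load  L0  bus=[-]  L0: P0=M P1=I  mem[L0]=10
8. P1: load  L0  bus=[BusRd]  L0: P0=O P1=S  mem[L0]=10
9. P1: load  L0  bus=[-]  L0: P0=O P1=S  mem[L0]=10
10. P1: load  L1  bus=[-]  L1: P0=I P1=E  mem[L1]=40
11. P0: store L0 := 79  bus=[BusUpgr]  L0: P0=M P1=I  mem[L0]=10
12. P0: store L0 := 43  bus=[-]  L0: P0=M P1=I  mem[L0]=10
13. P0: load  L0  bus=[-]  L0: P0=M P1=I  mem[L0]=10
14. P0: load  L0  bus=[-]  L0: P0=M P1=I  mem[L0]=10
15. P0: store L2 := 47  bus=[BusRdX]  L2: P0=M P1=I  mem[L2]=0
16. P1: store L0 := 45  bus=[BusRdX,Flush]  L0: P0=I P1=M  mem[L0]=43

memory[L0] = 43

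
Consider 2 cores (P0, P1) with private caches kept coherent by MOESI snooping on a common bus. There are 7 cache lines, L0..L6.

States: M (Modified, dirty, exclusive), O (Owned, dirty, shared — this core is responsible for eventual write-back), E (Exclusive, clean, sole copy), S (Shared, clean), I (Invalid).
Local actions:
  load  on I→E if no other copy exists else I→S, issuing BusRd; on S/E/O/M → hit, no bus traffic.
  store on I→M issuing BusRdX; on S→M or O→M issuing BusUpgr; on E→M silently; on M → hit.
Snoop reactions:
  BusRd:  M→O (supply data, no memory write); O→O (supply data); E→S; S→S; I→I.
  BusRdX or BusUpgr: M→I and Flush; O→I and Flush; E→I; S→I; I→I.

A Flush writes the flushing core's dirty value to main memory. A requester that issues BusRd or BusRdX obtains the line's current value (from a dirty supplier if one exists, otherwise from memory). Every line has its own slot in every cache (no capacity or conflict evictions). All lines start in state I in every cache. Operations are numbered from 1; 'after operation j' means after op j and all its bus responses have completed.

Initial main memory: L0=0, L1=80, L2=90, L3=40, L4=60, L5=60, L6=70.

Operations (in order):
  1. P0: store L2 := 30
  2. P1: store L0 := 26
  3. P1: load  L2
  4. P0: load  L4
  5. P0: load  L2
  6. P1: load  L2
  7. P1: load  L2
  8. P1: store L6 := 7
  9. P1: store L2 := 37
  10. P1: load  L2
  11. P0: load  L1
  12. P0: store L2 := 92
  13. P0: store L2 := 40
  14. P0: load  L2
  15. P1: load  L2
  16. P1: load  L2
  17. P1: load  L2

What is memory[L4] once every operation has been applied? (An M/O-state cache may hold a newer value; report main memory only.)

memory[L4] = 60

1. P0: store L2 := 30  bus=[BusRdX]  L2: P0=M P1=I  mem[L2]=90
2. P1: store L0 := 26  bus=[BusRdX]  L0: P0=I P1=M  mem[L0]=0
3. P1: load  L2  bus=[BusRd]  L2: P0=O P1=S  mem[L2]=90
4. P0: load  L4  bus=[BusRd]  L4: P0=E P1=I  mem[L4]=60
5. P0: load  L2  bus=[-]  L2: P0=O P1=S  mem[L2]=90
6. P1: load  L2  bus=[-]  L2: P0=O P1=S  mem[L2]=90
7. P1: load  L2  bus=[-]  L2: P0=O P1=S  mem[L2]=90
8. P1: store L6 := 7  bus=[BusRdX]  L6: P0=I P1=M  mem[L6]=70
9. P1: store L2 := 37  bus=[BusUpgr,Flush]  L2: P0=I P1=M  mem[L2]=30
10. P1: load  L2  bus=[-]  L2: P0=I P1=M  mem[L2]=30
11. P0: load  L1  bus=[BusRd]  L1: P0=E P1=I  mem[L1]=80
12. P0: store L2 := 92  bus=[BusRdX,Flush]  L2: P0=M P1=I  mem[L2]=37
13. P0: store L2 := 40  bus=[-]  L2: P0=M P1=I  mem[L2]=37
14. P0: load  L2  bus=[-]  L2: P0=M P1=I  mem[L2]=37
15. P1: load  L2  bus=[BusRd]  L2: P0=O P1=S  mem[L2]=37
16. P1: load  L2  bus=[-]  L2: P0=O P1=S  mem[L2]=37
17. P1: load  L2  bus=[-]  L2: P0=O P1=S  mem[L2]=37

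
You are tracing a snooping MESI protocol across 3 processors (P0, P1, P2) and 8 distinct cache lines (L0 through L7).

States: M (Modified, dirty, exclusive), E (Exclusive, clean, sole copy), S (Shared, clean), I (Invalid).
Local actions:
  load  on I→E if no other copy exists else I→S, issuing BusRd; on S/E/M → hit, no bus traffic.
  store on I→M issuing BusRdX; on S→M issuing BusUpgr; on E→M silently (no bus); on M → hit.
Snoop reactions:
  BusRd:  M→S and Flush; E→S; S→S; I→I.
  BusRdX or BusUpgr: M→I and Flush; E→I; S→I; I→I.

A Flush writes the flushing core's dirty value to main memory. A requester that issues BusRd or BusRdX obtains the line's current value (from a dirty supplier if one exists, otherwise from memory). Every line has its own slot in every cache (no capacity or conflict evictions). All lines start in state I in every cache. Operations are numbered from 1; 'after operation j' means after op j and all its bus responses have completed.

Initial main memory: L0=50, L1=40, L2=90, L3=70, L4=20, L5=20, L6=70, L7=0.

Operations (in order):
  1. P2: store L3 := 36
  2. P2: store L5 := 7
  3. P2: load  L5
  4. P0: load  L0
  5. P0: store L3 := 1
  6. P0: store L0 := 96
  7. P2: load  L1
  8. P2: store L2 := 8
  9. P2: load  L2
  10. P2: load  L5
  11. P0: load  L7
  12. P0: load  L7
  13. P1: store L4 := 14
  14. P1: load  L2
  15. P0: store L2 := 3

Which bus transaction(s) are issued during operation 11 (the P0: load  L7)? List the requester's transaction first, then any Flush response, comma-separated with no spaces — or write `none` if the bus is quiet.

[1] P2: store L3 := 36 | P0:I, P1:I, P2:M(36) | bus: BusRdX
[2] P2: store L5 := 7 | P0:I, P1:I, P2:M(7) | bus: BusRdX
[3] P2: load  L5 | P0:I, P1:I, P2:M(7) | bus: none
[4] P0: load  L0 | P0:E(50), P1:I, P2:I | bus: BusRd
[5] P0: store L3 := 1 | P0:M(1), P1:I, P2:I | bus: BusRdX,Flush
[6] P0: store L0 := 96 | P0:M(96), P1:I, P2:I | bus: none
[7] P2: load  L1 | P0:I, P1:I, P2:E(40) | bus: BusRd
[8] P2: store L2 := 8 | P0:I, P1:I, P2:M(8) | bus: BusRdX
[9] P2: load  L2 | P0:I, P1:I, P2:M(8) | bus: none
[10] P2: load  L5 | P0:I, P1:I, P2:M(7) | bus: none
[11] P0: load  L7 | P0:E(0), P1:I, P2:I | bus: BusRd
[12] P0: load  L7 | P0:E(0), P1:I, P2:I | bus: none
[13] P1: store L4 := 14 | P0:I, P1:M(14), P2:I | bus: BusRdX
[14] P1: load  L2 | P0:I, P1:S(8), P2:S(8) | bus: BusRd,Flush
[15] P0: store L2 := 3 | P0:M(3), P1:I, P2:I | bus: BusRdX

bus = BusRd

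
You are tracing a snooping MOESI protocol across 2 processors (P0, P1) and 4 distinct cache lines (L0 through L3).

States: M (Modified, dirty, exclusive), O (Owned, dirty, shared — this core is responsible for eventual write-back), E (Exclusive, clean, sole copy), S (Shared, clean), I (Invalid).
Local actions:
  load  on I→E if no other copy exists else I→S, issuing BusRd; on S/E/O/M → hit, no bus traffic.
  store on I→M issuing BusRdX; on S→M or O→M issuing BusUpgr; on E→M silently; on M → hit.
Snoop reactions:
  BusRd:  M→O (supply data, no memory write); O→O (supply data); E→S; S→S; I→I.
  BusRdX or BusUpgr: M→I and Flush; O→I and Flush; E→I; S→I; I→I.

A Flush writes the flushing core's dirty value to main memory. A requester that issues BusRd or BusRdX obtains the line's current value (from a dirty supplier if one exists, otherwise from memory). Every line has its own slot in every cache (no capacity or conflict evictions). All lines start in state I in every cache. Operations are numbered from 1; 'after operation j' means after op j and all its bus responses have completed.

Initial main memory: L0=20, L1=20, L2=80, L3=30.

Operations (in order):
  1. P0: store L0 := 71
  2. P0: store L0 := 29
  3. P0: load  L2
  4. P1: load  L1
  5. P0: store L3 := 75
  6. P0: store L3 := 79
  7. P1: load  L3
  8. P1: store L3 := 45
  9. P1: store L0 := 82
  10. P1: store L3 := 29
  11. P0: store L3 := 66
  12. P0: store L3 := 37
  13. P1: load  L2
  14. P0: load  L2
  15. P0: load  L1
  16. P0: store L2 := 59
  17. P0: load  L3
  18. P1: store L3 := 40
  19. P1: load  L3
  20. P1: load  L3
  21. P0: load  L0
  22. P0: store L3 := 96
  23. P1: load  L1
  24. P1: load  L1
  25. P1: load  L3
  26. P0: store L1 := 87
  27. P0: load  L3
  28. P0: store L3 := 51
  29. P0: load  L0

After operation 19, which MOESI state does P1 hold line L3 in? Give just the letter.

state = M

  op1 P0: store L0 := 71 → M/I on L0; bus BusRdX; mem=20
  op2 P0: store L0 := 29 → M/I on L0; bus (none); mem=20
  op3 P0: load  L2 → E/I on L2; bus BusRd; mem=80
  op4 P1: load  L1 → I/E on L1; bus BusRd; mem=20
  op5 P0: store L3 := 75 → M/I on L3; bus BusRdX; mem=30
  op6 P0: store L3 := 79 → M/I on L3; bus (none); mem=30
  op7 P1: load  L3 → O/S on L3; bus BusRd; mem=30
  op8 P1: store L3 := 45 → I/M on L3; bus BusUpgr Flush; mem=79
  op9 P1: store L0 := 82 → I/M on L0; bus BusRdX Flush; mem=29
  op10 P1: store L3 := 29 → I/M on L3; bus (none); mem=79
  op11 P0: store L3 := 66 → M/I on L3; bus BusRdX Flush; mem=29
  op12 P0: store L3 := 37 → M/I on L3; bus (none); mem=29
  op13 P1: load  L2 → S/S on L2; bus BusRd; mem=80
  op14 P0: load  L2 → S/S on L2; bus (none); mem=80
  op15 P0: load  L1 → S/S on L1; bus BusRd; mem=20
  op16 P0: store L2 := 59 → M/I on L2; bus BusUpgr; mem=80
  op17 P0: load  L3 → M/I on L3; bus (none); mem=29
  op18 P1: store L3 := 40 → I/M on L3; bus BusRdX Flush; mem=37
  op19 P1: load  L3 → I/M on L3; bus (none); mem=37
  op20 P1: load  L3 → I/M on L3; bus (none); mem=37
  op21 P0: load  L0 → S/O on L0; bus BusRd; mem=29
  op22 P0: store L3 := 96 → M/I on L3; bus BusRdX Flush; mem=40
  op23 P1: load  L1 → S/S on L1; bus (none); mem=20
  op24 P1: load  L1 → S/S on L1; bus (none); mem=20
  op25 P1: load  L3 → O/S on L3; bus BusRd; mem=40
  op26 P0: store L1 := 87 → M/I on L1; bus BusUpgr; mem=20
  op27 P0: load  L3 → O/S on L3; bus (none); mem=40
  op28 P0: store L3 := 51 → M/I on L3; bus BusUpgr; mem=40
  op29 P0: load  L0 → S/O on L0; bus (none); mem=29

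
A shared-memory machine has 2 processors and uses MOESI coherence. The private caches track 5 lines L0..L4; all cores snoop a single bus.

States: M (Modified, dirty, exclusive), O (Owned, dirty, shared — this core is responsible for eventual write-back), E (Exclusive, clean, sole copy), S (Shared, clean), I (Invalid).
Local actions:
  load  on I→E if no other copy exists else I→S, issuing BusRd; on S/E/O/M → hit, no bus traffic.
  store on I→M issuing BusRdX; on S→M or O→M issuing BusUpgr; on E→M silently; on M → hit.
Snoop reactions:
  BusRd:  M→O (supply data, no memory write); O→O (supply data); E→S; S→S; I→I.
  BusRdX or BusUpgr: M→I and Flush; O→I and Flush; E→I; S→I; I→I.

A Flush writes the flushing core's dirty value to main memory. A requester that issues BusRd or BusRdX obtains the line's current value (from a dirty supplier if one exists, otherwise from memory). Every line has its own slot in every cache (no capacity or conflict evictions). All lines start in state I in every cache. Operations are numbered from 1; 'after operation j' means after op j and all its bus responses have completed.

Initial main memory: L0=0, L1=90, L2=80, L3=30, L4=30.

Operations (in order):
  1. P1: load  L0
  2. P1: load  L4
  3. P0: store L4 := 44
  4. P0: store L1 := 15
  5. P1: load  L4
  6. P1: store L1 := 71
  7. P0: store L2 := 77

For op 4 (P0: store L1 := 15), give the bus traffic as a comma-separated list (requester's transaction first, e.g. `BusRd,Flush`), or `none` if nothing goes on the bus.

[1] P1: load  L0 | P0:I, P1:E(0) | bus: BusRd
[2] P1: load  L4 | P0:I, P1:E(30) | bus: BusRd
[3] P0: store L4 := 44 | P0:M(44), P1:I | bus: BusRdX
[4] P0: store L1 := 15 | P0:M(15), P1:I | bus: BusRdX
[5] P1: load  L4 | P0:O(44), P1:S(44) | bus: BusRd
[6] P1: store L1 := 71 | P0:I, P1:M(71) | bus: BusRdX,Flush
[7] P0: store L2 := 77 | P0:M(77), P1:I | bus: BusRdX

bus = BusRdX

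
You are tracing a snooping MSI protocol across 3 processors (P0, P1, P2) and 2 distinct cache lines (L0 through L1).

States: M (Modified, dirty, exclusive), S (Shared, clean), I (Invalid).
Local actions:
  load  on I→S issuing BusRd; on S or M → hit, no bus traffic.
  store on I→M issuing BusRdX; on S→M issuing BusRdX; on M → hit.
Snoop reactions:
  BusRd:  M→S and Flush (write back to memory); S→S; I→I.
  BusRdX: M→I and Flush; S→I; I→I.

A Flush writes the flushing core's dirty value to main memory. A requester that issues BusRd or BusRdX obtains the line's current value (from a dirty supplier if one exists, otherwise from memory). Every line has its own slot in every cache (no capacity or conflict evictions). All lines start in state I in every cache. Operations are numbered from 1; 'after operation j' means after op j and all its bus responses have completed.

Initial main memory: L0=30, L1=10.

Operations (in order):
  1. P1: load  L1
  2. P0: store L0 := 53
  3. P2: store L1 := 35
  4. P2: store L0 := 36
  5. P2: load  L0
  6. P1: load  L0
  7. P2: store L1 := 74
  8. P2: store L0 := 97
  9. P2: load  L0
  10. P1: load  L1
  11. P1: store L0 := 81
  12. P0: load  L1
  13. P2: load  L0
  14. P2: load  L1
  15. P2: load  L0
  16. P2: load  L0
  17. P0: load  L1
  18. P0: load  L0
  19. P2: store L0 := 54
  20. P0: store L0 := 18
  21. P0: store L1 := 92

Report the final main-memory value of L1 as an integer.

memory[L1] = 74

  op1 P1: load  L1 → I/S/I on L1; bus BusRd; mem=10
  op2 P0: store L0 := 53 → M/I/I on L0; bus BusRdX; mem=30
  op3 P2: store L1 := 35 → I/I/M on L1; bus BusRdX; mem=10
  op4 P2: store L0 := 36 → I/I/M on L0; bus BusRdX Flush; mem=53
  op5 P2: load  L0 → I/I/M on L0; bus (none); mem=53
  op6 P1: load  L0 → I/S/S on L0; bus BusRd Flush; mem=36
  op7 P2: store L1 := 74 → I/I/M on L1; bus (none); mem=10
  op8 P2: store L0 := 97 → I/I/M on L0; bus BusRdX; mem=36
  op9 P2: load  L0 → I/I/M on L0; bus (none); mem=36
  op10 P1: load  L1 → I/S/S on L1; bus BusRd Flush; mem=74
  op11 P1: store L0 := 81 → I/M/I on L0; bus BusRdX Flush; mem=97
  op12 P0: load  L1 → S/S/S on L1; bus BusRd; mem=74
  op13 P2: load  L0 → I/S/S on L0; bus BusRd Flush; mem=81
  op14 P2: load  L1 → S/S/S on L1; bus (none); mem=74
  op15 P2: load  L0 → I/S/S on L0; bus (none); mem=81
  op16 P2: load  L0 → I/S/S on L0; bus (none); mem=81
  op17 P0: load  L1 → S/S/S on L1; bus (none); mem=74
  op18 P0: load  L0 → S/S/S on L0; bus BusRd; mem=81
  op19 P2: store L0 := 54 → I/I/M on L0; bus BusRdX; mem=81
  op20 P0: store L0 := 18 → M/I/I on L0; bus BusRdX Flush; mem=54
  op21 P0: store L1 := 92 → M/I/I on L1; bus BusRdX; mem=74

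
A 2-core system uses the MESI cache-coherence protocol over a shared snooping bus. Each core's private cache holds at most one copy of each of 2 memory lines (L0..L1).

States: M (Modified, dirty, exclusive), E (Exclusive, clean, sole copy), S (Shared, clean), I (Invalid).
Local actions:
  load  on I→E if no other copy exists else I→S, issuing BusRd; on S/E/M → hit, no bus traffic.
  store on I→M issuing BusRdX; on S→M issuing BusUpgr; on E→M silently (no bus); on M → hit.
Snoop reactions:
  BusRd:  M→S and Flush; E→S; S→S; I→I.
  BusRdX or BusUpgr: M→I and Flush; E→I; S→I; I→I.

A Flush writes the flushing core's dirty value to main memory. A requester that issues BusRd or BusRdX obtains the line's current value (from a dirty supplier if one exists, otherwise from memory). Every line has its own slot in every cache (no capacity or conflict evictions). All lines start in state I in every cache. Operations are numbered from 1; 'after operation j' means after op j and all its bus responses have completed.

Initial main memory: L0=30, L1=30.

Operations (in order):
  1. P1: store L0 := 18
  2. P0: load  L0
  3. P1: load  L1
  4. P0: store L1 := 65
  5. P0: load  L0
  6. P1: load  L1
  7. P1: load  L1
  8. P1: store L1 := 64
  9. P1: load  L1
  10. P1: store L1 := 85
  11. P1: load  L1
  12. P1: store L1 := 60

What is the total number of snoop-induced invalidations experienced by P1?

invalidations = 1

step 1: P1: store L0 := 18  ⟶  IM  (L0)  txn=BusRdX  M[L0]=30
step 2: P0: load  L0  ⟶  SS  (L0)  txn=BusRd+Flush  M[L0]=18
step 3: P1: load  L1  ⟶  IE  (L1)  txn=BusRd  M[L1]=30
step 4: P0: store L1 := 65  ⟶  MI  (L1)  txn=BusRdX  M[L1]=30
step 5: P0: load  L0  ⟶  SS  (L0)  txn=∅  M[L0]=18
step 6: P1: load  L1  ⟶  SS  (L1)  txn=BusRd+Flush  M[L1]=65
step 7: P1: load  L1  ⟶  SS  (L1)  txn=∅  M[L1]=65
step 8: P1: store L1 := 64  ⟶  IM  (L1)  txn=BusUpgr  M[L1]=65
step 9: P1: load  L1  ⟶  IM  (L1)  txn=∅  M[L1]=65
step 10: P1: store L1 := 85  ⟶  IM  (L1)  txn=∅  M[L1]=65
step 11: P1: load  L1  ⟶  IM  (L1)  txn=∅  M[L1]=65
step 12: P1: store L1 := 60  ⟶  IM  (L1)  txn=∅  M[L1]=65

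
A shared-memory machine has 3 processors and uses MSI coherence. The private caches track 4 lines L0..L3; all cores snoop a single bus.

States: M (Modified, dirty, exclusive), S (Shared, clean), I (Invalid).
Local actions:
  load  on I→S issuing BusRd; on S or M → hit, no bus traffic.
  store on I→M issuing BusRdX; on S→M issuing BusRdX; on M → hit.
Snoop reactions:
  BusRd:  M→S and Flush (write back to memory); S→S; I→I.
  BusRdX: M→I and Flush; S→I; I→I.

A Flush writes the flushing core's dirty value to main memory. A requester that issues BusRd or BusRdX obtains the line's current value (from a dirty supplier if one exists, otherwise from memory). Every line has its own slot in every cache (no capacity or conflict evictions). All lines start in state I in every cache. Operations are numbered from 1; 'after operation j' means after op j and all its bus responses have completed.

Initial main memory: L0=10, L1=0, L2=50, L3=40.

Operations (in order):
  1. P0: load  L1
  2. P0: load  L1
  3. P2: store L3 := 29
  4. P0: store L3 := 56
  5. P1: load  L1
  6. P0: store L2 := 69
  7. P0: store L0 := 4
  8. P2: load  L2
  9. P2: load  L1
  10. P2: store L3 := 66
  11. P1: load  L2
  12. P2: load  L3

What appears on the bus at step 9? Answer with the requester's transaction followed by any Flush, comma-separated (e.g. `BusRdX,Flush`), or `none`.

  op1 P0: load  L1 → S/I/I on L1; bus BusRd; mem=0
  op2 P0: load  L1 → S/I/I on L1; bus (none); mem=0
  op3 P2: store L3 := 29 → I/I/M on L3; bus BusRdX; mem=40
  op4 P0: store L3 := 56 → M/I/I on L3; bus BusRdX Flush; mem=29
  op5 P1: load  L1 → S/S/I on L1; bus BusRd; mem=0
  op6 P0: store L2 := 69 → M/I/I on L2; bus BusRdX; mem=50
  op7 P0: store L0 := 4 → M/I/I on L0; bus BusRdX; mem=10
  op8 P2: load  L2 → S/I/S on L2; bus BusRd Flush; mem=69
  op9 P2: load  L1 → S/S/S on L1; bus BusRd; mem=0
  op10 P2: store L3 := 66 → I/I/M on L3; bus BusRdX Flush; mem=56
  op11 P1: load  L2 → S/S/S on L2; bus BusRd; mem=69
  op12 P2: load  L3 → I/I/M on L3; bus (none); mem=56

bus = BusRd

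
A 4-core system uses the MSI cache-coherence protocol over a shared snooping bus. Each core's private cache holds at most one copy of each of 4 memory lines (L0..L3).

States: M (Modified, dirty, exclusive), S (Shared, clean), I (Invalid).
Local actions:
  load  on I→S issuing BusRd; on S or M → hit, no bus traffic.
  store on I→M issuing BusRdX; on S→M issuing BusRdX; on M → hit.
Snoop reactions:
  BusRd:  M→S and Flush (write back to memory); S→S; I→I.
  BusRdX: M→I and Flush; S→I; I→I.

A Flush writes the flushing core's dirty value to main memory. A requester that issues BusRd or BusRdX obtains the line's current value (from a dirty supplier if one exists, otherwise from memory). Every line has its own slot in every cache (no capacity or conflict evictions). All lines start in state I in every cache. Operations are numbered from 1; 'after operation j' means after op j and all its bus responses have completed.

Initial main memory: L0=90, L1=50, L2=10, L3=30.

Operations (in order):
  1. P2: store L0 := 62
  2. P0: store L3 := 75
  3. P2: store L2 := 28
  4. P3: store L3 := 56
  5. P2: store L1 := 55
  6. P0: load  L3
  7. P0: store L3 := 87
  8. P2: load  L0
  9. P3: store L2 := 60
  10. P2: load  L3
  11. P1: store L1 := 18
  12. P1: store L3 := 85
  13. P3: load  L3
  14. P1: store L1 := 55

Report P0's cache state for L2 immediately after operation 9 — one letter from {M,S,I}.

step 1: P2: store L0 := 62  ⟶  IIMI  (L0)  txn=BusRdX  M[L0]=90
step 2: P0: store L3 := 75  ⟶  MIII  (L3)  txn=BusRdX  M[L3]=30
step 3: P2: store L2 := 28  ⟶  IIMI  (L2)  txn=BusRdX  M[L2]=10
step 4: P3: store L3 := 56  ⟶  IIIM  (L3)  txn=BusRdX+Flush  M[L3]=75
step 5: P2: store L1 := 55  ⟶  IIMI  (L1)  txn=BusRdX  M[L1]=50
step 6: P0: load  L3  ⟶  SIIS  (L3)  txn=BusRd+Flush  M[L3]=56
step 7: P0: store L3 := 87  ⟶  MIII  (L3)  txn=BusRdX  M[L3]=56
step 8: P2: load  L0  ⟶  IIMI  (L0)  txn=∅  M[L0]=90
step 9: P3: store L2 := 60  ⟶  IIIM  (L2)  txn=BusRdX+Flush  M[L2]=28
step 10: P2: load  L3  ⟶  SISI  (L3)  txn=BusRd+Flush  M[L3]=87
step 11: P1: store L1 := 18  ⟶  IMII  (L1)  txn=BusRdX+Flush  M[L1]=55
step 12: P1: store L3 := 85  ⟶  IMII  (L3)  txn=BusRdX  M[L3]=87
step 13: P3: load  L3  ⟶  ISIS  (L3)  txn=BusRd+Flush  M[L3]=85
step 14: P1: store L1 := 55  ⟶  IMII  (L1)  txn=∅  M[L1]=55

state = I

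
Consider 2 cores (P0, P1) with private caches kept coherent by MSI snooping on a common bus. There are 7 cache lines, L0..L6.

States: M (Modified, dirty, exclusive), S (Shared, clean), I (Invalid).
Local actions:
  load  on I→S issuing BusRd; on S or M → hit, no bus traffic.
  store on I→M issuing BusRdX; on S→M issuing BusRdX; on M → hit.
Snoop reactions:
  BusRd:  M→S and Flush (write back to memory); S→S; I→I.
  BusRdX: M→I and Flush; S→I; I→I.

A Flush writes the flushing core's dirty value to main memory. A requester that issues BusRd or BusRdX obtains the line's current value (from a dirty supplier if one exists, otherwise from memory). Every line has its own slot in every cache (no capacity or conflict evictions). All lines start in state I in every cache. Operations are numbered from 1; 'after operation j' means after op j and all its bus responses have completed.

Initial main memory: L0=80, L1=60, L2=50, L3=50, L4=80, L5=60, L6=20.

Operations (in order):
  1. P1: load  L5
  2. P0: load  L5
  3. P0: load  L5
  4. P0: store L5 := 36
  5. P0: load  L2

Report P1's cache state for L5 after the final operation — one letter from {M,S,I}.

step 1: P1: load  L5  ⟶  IS  (L5)  txn=BusRd  M[L5]=60
step 2: P0: load  L5  ⟶  SS  (L5)  txn=BusRd  M[L5]=60
step 3: P0: load  L5  ⟶  SS  (L5)  txn=∅  M[L5]=60
step 4: P0: store L5 := 36  ⟶  MI  (L5)  txn=BusRdX  M[L5]=60
step 5: P0: load  L2  ⟶  SI  (L2)  txn=BusRd  M[L2]=50

state = I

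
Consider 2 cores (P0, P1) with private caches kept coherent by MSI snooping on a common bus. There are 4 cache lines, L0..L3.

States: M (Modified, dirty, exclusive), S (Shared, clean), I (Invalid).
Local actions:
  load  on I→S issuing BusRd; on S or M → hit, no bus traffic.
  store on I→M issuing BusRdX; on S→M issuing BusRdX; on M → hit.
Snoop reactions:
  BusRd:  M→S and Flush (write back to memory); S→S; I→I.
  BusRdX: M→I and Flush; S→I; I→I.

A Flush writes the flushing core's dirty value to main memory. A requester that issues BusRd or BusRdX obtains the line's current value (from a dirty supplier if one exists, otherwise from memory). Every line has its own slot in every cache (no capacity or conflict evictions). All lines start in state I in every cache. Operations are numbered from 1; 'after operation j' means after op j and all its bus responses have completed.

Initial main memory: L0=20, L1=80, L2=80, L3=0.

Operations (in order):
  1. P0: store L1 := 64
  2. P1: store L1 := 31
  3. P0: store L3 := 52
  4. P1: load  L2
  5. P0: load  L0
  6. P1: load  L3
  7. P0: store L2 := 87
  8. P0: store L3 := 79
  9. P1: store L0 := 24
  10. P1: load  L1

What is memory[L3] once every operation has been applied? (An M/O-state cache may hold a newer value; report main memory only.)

step 1: P0: store L1 := 64  ⟶  MI  (L1)  txn=BusRdX  M[L1]=80
step 2: P1: store L1 := 31  ⟶  IM  (L1)  txn=BusRdX+Flush  M[L1]=64
step 3: P0: store L3 := 52  ⟶  MI  (L3)  txn=BusRdX  M[L3]=0
step 4: P1: load  L2  ⟶  IS  (L2)  txn=BusRd  M[L2]=80
step 5: P0: load  L0  ⟶  SI  (L0)  txn=BusRd  M[L0]=20
step 6: P1: load  L3  ⟶  SS  (L3)  txn=BusRd+Flush  M[L3]=52
step 7: P0: store L2 := 87  ⟶  MI  (L2)  txn=BusRdX  M[L2]=80
step 8: P0: store L3 := 79  ⟶  MI  (L3)  txn=BusRdX  M[L3]=52
step 9: P1: store L0 := 24  ⟶  IM  (L0)  txn=BusRdX  M[L0]=20
step 10: P1: load  L1  ⟶  IM  (L1)  txn=∅  M[L1]=64

memory[L3] = 52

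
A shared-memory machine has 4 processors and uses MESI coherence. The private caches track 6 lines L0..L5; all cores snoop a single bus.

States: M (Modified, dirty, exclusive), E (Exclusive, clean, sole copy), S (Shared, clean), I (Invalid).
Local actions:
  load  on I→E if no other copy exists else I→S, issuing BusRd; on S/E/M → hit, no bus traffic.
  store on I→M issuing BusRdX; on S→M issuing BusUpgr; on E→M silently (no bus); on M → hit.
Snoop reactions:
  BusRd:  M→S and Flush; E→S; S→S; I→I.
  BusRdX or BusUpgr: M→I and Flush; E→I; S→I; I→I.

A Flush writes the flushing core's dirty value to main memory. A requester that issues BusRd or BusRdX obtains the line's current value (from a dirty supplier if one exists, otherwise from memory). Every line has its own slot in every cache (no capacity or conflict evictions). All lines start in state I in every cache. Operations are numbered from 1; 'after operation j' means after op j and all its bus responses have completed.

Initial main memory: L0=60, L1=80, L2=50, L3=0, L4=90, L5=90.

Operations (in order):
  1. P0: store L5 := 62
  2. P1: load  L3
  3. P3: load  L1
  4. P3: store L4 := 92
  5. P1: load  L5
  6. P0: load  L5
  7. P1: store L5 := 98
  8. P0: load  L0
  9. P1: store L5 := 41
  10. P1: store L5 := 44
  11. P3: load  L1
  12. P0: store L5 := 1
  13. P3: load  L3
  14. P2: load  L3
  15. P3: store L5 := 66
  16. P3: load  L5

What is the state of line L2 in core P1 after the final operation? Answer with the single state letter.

state = I

[1] P0: store L5 := 62 | P0:M(62), P1:I, P2:I, P3:I | bus: BusRdX
[2] P1: load  L3 | P0:I, P1:E(0), P2:I, P3:I | bus: BusRd
[3] P3: load  L1 | P0:I, P1:I, P2:I, P3:E(80) | bus: BusRd
[4] P3: store L4 := 92 | P0:I, P1:I, P2:I, P3:M(92) | bus: BusRdX
[5] P1: load  L5 | P0:S(62), P1:S(62), P2:I, P3:I | bus: BusRd,Flush
[6] P0: load  L5 | P0:S(62), P1:S(62), P2:I, P3:I | bus: none
[7] P1: store L5 := 98 | P0:I, P1:M(98), P2:I, P3:I | bus: BusUpgr
[8] P0: load  L0 | P0:E(60), P1:I, P2:I, P3:I | bus: BusRd
[9] P1: store L5 := 41 | P0:I, P1:M(41), P2:I, P3:I | bus: none
[10] P1: store L5 := 44 | P0:I, P1:M(44), P2:I, P3:I | bus: none
[11] P3: load  L1 | P0:I, P1:I, P2:I, P3:E(80) | bus: none
[12] P0: store L5 := 1 | P0:M(1), P1:I, P2:I, P3:I | bus: BusRdX,Flush
[13] P3: load  L3 | P0:I, P1:S(0), P2:I, P3:S(0) | bus: BusRd
[14] P2: load  L3 | P0:I, P1:S(0), P2:S(0), P3:S(0) | bus: BusRd
[15] P3: store L5 := 66 | P0:I, P1:I, P2:I, P3:M(66) | bus: BusRdX,Flush
[16] P3: load  L5 | P0:I, P1:I, P2:I, P3:M(66) | bus: none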